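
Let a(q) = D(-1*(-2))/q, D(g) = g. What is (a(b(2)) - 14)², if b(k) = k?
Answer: 169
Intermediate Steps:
a(q) = 2/q (a(q) = (-1*(-2))/q = 2/q)
(a(b(2)) - 14)² = (2/2 - 14)² = (2*(½) - 14)² = (1 - 14)² = (-13)² = 169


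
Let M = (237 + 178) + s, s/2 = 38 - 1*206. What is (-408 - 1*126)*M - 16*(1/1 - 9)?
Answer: -42058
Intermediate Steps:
s = -336 (s = 2*(38 - 1*206) = 2*(38 - 206) = 2*(-168) = -336)
M = 79 (M = (237 + 178) - 336 = 415 - 336 = 79)
(-408 - 1*126)*M - 16*(1/1 - 9) = (-408 - 1*126)*79 - 16*(1/1 - 9) = (-408 - 126)*79 - 16*(1 - 9) = -534*79 - 16*(-8) = -42186 + 128 = -42058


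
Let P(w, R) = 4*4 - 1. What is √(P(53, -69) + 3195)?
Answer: √3210 ≈ 56.657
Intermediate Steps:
P(w, R) = 15 (P(w, R) = 16 - 1 = 15)
√(P(53, -69) + 3195) = √(15 + 3195) = √3210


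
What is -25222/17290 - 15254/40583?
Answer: -643663043/350840035 ≈ -1.8346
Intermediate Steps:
-25222/17290 - 15254/40583 = -25222*1/17290 - 15254*1/40583 = -12611/8645 - 15254/40583 = -643663043/350840035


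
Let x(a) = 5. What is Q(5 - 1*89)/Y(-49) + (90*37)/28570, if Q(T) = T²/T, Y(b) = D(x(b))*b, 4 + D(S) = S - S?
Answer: -6240/19999 ≈ -0.31202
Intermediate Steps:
D(S) = -4 (D(S) = -4 + (S - S) = -4 + 0 = -4)
Y(b) = -4*b
Q(T) = T
Q(5 - 1*89)/Y(-49) + (90*37)/28570 = (5 - 1*89)/((-4*(-49))) + (90*37)/28570 = (5 - 89)/196 + 3330*(1/28570) = -84*1/196 + 333/2857 = -3/7 + 333/2857 = -6240/19999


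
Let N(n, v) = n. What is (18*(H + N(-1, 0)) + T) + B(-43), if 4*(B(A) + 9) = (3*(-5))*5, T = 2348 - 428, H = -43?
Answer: 4401/4 ≈ 1100.3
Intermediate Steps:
T = 1920
B(A) = -111/4 (B(A) = -9 + ((3*(-5))*5)/4 = -9 + (-15*5)/4 = -9 + (¼)*(-75) = -9 - 75/4 = -111/4)
(18*(H + N(-1, 0)) + T) + B(-43) = (18*(-43 - 1) + 1920) - 111/4 = (18*(-44) + 1920) - 111/4 = (-792 + 1920) - 111/4 = 1128 - 111/4 = 4401/4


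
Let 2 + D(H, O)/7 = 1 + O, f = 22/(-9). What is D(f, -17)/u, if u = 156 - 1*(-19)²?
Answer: 126/205 ≈ 0.61463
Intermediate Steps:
f = -22/9 (f = 22*(-⅑) = -22/9 ≈ -2.4444)
D(H, O) = -7 + 7*O (D(H, O) = -14 + 7*(1 + O) = -14 + (7 + 7*O) = -7 + 7*O)
u = -205 (u = 156 - 1*361 = 156 - 361 = -205)
D(f, -17)/u = (-7 + 7*(-17))/(-205) = (-7 - 119)*(-1/205) = -126*(-1/205) = 126/205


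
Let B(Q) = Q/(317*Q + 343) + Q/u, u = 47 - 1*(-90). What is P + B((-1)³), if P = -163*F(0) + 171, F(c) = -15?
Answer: 9318029/3562 ≈ 2616.0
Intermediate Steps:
u = 137 (u = 47 + 90 = 137)
P = 2616 (P = -163*(-15) + 171 = 2445 + 171 = 2616)
B(Q) = Q/137 + Q/(343 + 317*Q) (B(Q) = Q/(317*Q + 343) + Q/137 = Q/(343 + 317*Q) + Q*(1/137) = Q/(343 + 317*Q) + Q/137 = Q/137 + Q/(343 + 317*Q))
P + B((-1)³) = 2616 + (1/137)*(-1)³*(480 + 317*(-1)³)/(343 + 317*(-1)³) = 2616 + (1/137)*(-1)*(480 + 317*(-1))/(343 + 317*(-1)) = 2616 + (1/137)*(-1)*(480 - 317)/(343 - 317) = 2616 + (1/137)*(-1)*163/26 = 2616 + (1/137)*(-1)*(1/26)*163 = 2616 - 163/3562 = 9318029/3562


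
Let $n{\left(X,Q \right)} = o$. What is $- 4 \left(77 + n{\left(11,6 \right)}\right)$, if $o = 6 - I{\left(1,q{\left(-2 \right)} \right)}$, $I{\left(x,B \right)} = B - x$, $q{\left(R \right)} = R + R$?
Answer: $-352$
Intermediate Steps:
$q{\left(R \right)} = 2 R$
$o = 11$ ($o = 6 - \left(2 \left(-2\right) - 1\right) = 6 - \left(-4 - 1\right) = 6 - -5 = 6 + 5 = 11$)
$n{\left(X,Q \right)} = 11$
$- 4 \left(77 + n{\left(11,6 \right)}\right) = - 4 \left(77 + 11\right) = \left(-4\right) 88 = -352$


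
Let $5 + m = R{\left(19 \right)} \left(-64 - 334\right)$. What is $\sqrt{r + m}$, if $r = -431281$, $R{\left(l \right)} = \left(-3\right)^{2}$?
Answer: $2 i \sqrt{108717} \approx 659.45 i$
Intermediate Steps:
$R{\left(l \right)} = 9$
$m = -3587$ ($m = -5 + 9 \left(-64 - 334\right) = -5 + 9 \left(-398\right) = -5 - 3582 = -3587$)
$\sqrt{r + m} = \sqrt{-431281 - 3587} = \sqrt{-434868} = 2 i \sqrt{108717}$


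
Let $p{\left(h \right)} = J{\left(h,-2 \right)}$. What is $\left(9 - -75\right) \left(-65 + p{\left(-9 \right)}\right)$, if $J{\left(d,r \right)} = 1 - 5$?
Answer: $-5796$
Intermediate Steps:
$J{\left(d,r \right)} = -4$
$p{\left(h \right)} = -4$
$\left(9 - -75\right) \left(-65 + p{\left(-9 \right)}\right) = \left(9 - -75\right) \left(-65 - 4\right) = \left(9 + 75\right) \left(-69\right) = 84 \left(-69\right) = -5796$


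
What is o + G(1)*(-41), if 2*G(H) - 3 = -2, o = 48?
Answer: 55/2 ≈ 27.500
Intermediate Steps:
G(H) = ½ (G(H) = 3/2 + (½)*(-2) = 3/2 - 1 = ½)
o + G(1)*(-41) = 48 + (½)*(-41) = 48 - 41/2 = 55/2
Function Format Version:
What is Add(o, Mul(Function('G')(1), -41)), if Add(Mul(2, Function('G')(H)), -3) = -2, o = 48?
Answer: Rational(55, 2) ≈ 27.500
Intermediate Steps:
Function('G')(H) = Rational(1, 2) (Function('G')(H) = Add(Rational(3, 2), Mul(Rational(1, 2), -2)) = Add(Rational(3, 2), -1) = Rational(1, 2))
Add(o, Mul(Function('G')(1), -41)) = Add(48, Mul(Rational(1, 2), -41)) = Add(48, Rational(-41, 2)) = Rational(55, 2)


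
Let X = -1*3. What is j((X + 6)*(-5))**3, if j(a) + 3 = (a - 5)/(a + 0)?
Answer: -125/27 ≈ -4.6296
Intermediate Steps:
X = -3
j(a) = -3 + (-5 + a)/a (j(a) = -3 + (a - 5)/(a + 0) = -3 + (-5 + a)/a)
j((X + 6)*(-5))**3 = (-2 - 5*(-1/(5*(-3 + 6))))**3 = (-2 - 5/(3*(-5)))**3 = (-2 - 5/(-15))**3 = (-2 - 5*(-1/15))**3 = (-2 + 1/3)**3 = (-5/3)**3 = -125/27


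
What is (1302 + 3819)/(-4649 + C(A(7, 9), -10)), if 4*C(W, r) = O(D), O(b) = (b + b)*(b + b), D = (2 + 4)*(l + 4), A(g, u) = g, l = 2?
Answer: -5121/3353 ≈ -1.5273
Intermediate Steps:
D = 36 (D = (2 + 4)*(2 + 4) = 6*6 = 36)
O(b) = 4*b**2 (O(b) = (2*b)*(2*b) = 4*b**2)
C(W, r) = 1296 (C(W, r) = (4*36**2)/4 = (4*1296)/4 = (1/4)*5184 = 1296)
(1302 + 3819)/(-4649 + C(A(7, 9), -10)) = (1302 + 3819)/(-4649 + 1296) = 5121/(-3353) = 5121*(-1/3353) = -5121/3353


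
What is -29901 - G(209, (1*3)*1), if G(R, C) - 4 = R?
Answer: -30114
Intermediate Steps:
G(R, C) = 4 + R
-29901 - G(209, (1*3)*1) = -29901 - (4 + 209) = -29901 - 1*213 = -29901 - 213 = -30114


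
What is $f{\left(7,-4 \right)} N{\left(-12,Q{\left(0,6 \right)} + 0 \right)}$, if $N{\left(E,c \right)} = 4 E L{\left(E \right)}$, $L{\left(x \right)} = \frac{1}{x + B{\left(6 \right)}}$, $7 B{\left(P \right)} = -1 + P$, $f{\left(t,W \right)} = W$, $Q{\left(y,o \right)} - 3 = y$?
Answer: $- \frac{1344}{79} \approx -17.013$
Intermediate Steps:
$Q{\left(y,o \right)} = 3 + y$
$B{\left(P \right)} = - \frac{1}{7} + \frac{P}{7}$ ($B{\left(P \right)} = \frac{-1 + P}{7} = - \frac{1}{7} + \frac{P}{7}$)
$L{\left(x \right)} = \frac{1}{\frac{5}{7} + x}$ ($L{\left(x \right)} = \frac{1}{x + \left(- \frac{1}{7} + \frac{1}{7} \cdot 6\right)} = \frac{1}{x + \left(- \frac{1}{7} + \frac{6}{7}\right)} = \frac{1}{x + \frac{5}{7}} = \frac{1}{\frac{5}{7} + x}$)
$N{\left(E,c \right)} = \frac{28 E}{5 + 7 E}$ ($N{\left(E,c \right)} = 4 E \frac{7}{5 + 7 E} = \frac{28 E}{5 + 7 E}$)
$f{\left(7,-4 \right)} N{\left(-12,Q{\left(0,6 \right)} + 0 \right)} = - 4 \cdot 28 \left(-12\right) \frac{1}{5 + 7 \left(-12\right)} = - 4 \cdot 28 \left(-12\right) \frac{1}{5 - 84} = - 4 \cdot 28 \left(-12\right) \frac{1}{-79} = - 4 \cdot 28 \left(-12\right) \left(- \frac{1}{79}\right) = \left(-4\right) \frac{336}{79} = - \frac{1344}{79}$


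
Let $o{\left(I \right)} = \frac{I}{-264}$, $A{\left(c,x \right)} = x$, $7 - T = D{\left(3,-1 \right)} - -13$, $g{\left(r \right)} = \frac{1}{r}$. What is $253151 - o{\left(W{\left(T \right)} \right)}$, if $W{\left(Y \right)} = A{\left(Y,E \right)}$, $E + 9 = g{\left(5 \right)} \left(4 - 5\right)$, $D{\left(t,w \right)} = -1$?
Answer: $\frac{167079637}{660} \approx 2.5315 \cdot 10^{5}$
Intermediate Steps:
$T = -5$ ($T = 7 - \left(-1 - -13\right) = 7 - \left(-1 + 13\right) = 7 - 12 = -5$)
$E = - \frac{46}{5}$ ($E = -9 + \frac{4 - 5}{5} = -9 + \frac{1}{5} \left(-1\right) = -9 - \frac{1}{5} = - \frac{46}{5} \approx -9.2$)
$W{\left(Y \right)} = - \frac{46}{5}$
$o{\left(I \right)} = - \frac{I}{264}$ ($o{\left(I \right)} = I \left(- \frac{1}{264}\right) = - \frac{I}{264}$)
$253151 - o{\left(W{\left(T \right)} \right)} = 253151 - \left(- \frac{1}{264}\right) \left(- \frac{46}{5}\right) = 253151 - \frac{23}{660} = \frac{167079637}{660}$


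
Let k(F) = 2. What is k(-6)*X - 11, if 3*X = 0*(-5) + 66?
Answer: 33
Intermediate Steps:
X = 22 (X = (0*(-5) + 66)/3 = (0 + 66)/3 = (1/3)*66 = 22)
k(-6)*X - 11 = 2*22 - 11 = 44 - 11 = 33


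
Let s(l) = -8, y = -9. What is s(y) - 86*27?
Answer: -2330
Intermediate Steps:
s(y) - 86*27 = -8 - 86*27 = -8 - 2322 = -2330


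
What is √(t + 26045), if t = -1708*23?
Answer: 3*I*√1471 ≈ 115.06*I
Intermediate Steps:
t = -39284
√(t + 26045) = √(-39284 + 26045) = √(-13239) = 3*I*√1471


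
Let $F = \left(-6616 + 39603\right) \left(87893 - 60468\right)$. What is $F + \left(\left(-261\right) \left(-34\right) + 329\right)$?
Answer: $904677678$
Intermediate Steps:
$F = 904668475$ ($F = 32987 \cdot 27425 = 904668475$)
$F + \left(\left(-261\right) \left(-34\right) + 329\right) = 904668475 + \left(\left(-261\right) \left(-34\right) + 329\right) = 904668475 + \left(8874 + 329\right) = 904668475 + 9203 = 904677678$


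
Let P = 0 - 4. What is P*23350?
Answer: -93400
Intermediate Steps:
P = -4
P*23350 = -4*23350 = -93400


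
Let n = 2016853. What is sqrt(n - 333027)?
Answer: sqrt(1683826) ≈ 1297.6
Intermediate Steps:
sqrt(n - 333027) = sqrt(2016853 - 333027) = sqrt(1683826)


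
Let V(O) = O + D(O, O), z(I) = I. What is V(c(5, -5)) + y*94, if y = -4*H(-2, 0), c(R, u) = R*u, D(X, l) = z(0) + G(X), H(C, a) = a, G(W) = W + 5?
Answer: -45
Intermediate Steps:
G(W) = 5 + W
D(X, l) = 5 + X (D(X, l) = 0 + (5 + X) = 5 + X)
y = 0 (y = -4*0 = 0)
V(O) = 5 + 2*O (V(O) = O + (5 + O) = 5 + 2*O)
V(c(5, -5)) + y*94 = (5 + 2*(5*(-5))) + 0*94 = (5 + 2*(-25)) + 0 = (5 - 50) + 0 = -45 + 0 = -45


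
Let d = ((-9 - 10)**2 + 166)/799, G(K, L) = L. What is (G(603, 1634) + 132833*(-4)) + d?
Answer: -24895775/47 ≈ -5.2970e+5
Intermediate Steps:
d = 31/47 (d = ((-19)**2 + 166)/799 = (361 + 166)/799 = (1/799)*527 = 31/47 ≈ 0.65957)
(G(603, 1634) + 132833*(-4)) + d = (1634 + 132833*(-4)) + 31/47 = (1634 - 531332) + 31/47 = -529698 + 31/47 = -24895775/47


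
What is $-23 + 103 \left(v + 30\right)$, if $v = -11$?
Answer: $1934$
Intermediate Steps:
$-23 + 103 \left(v + 30\right) = -23 + 103 \left(-11 + 30\right) = -23 + 103 \cdot 19 = -23 + 1957 = 1934$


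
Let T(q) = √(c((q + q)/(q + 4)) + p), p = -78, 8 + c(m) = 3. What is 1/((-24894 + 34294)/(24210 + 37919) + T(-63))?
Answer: 584012600/320469409203 - 3860012641*I*√83/320469409203 ≈ 0.0018224 - 0.10973*I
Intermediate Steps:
c(m) = -5 (c(m) = -8 + 3 = -5)
T(q) = I*√83 (T(q) = √(-5 - 78) = √(-83) = I*√83)
1/((-24894 + 34294)/(24210 + 37919) + T(-63)) = 1/((-24894 + 34294)/(24210 + 37919) + I*√83) = 1/(9400/62129 + I*√83)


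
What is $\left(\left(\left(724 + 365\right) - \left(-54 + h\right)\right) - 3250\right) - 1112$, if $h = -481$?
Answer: $-2738$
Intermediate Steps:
$\left(\left(\left(724 + 365\right) - \left(-54 + h\right)\right) - 3250\right) - 1112 = \left(\left(\left(724 + 365\right) + \left(54 - -481\right)\right) - 3250\right) - 1112 = \left(\left(1089 + \left(54 + 481\right)\right) - 3250\right) - 1112 = \left(\left(1089 + 535\right) - 3250\right) - 1112 = \left(1624 - 3250\right) - 1112 = -1626 - 1112 = -2738$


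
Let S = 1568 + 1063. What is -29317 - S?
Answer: -31948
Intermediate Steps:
S = 2631
-29317 - S = -29317 - 1*2631 = -29317 - 2631 = -31948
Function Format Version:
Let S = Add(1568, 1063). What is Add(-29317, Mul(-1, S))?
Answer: -31948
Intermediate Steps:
S = 2631
Add(-29317, Mul(-1, S)) = Add(-29317, Mul(-1, 2631)) = Add(-29317, -2631) = -31948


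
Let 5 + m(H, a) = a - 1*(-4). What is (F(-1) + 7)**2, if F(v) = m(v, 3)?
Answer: 81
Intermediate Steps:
m(H, a) = -1 + a (m(H, a) = -5 + (a - 1*(-4)) = -5 + (a + 4) = -5 + (4 + a) = -1 + a)
F(v) = 2 (F(v) = -1 + 3 = 2)
(F(-1) + 7)**2 = (2 + 7)**2 = 9**2 = 81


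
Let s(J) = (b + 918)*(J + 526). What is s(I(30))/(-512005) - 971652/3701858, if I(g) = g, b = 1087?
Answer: -462424794350/189536980529 ≈ -2.4398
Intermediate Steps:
s(J) = 1054630 + 2005*J (s(J) = (1087 + 918)*(J + 526) = 2005*(526 + J) = 1054630 + 2005*J)
s(I(30))/(-512005) - 971652/3701858 = (1054630 + 2005*30)/(-512005) - 971652/3701858 = (1054630 + 60150)*(-1/512005) - 971652*1/3701858 = 1114780*(-1/512005) - 485826/1850929 = -222956/102401 - 485826/1850929 = -462424794350/189536980529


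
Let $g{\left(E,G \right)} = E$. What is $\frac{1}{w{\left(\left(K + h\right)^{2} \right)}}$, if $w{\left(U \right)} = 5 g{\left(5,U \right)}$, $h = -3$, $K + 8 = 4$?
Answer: $\frac{1}{25} \approx 0.04$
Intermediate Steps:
$K = -4$ ($K = -8 + 4 = -4$)
$w{\left(U \right)} = 25$ ($w{\left(U \right)} = 5 \cdot 5 = 25$)
$\frac{1}{w{\left(\left(K + h\right)^{2} \right)}} = \frac{1}{25}$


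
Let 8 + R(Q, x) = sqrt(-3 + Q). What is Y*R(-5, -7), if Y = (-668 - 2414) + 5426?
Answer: -18752 + 4688*I*sqrt(2) ≈ -18752.0 + 6629.8*I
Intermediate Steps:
R(Q, x) = -8 + sqrt(-3 + Q)
Y = 2344 (Y = -3082 + 5426 = 2344)
Y*R(-5, -7) = 2344*(-8 + sqrt(-3 - 5)) = 2344*(-8 + sqrt(-8)) = 2344*(-8 + 2*I*sqrt(2)) = -18752 + 4688*I*sqrt(2)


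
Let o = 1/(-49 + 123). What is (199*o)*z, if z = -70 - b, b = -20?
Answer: -4975/37 ≈ -134.46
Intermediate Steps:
o = 1/74 ≈ 0.013514
z = -50 (z = -70 - 1*(-20) = -70 + 20 = -50)
(199*o)*z = (199*(1/74))*(-50) = (199/74)*(-50) = -4975/37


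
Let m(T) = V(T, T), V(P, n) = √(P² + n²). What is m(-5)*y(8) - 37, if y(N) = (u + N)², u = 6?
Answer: -37 + 980*√2 ≈ 1348.9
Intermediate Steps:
y(N) = (6 + N)²
m(T) = √2*√(T²) (m(T) = √(T² + T²) = √(2*T²) = √2*√(T²))
m(-5)*y(8) - 37 = (√2*√((-5)²))*(6 + 8)² - 37 = (√2*√25)*14² - 37 = (√2*5)*196 - 37 = (5*√2)*196 - 37 = 980*√2 - 37 = -37 + 980*√2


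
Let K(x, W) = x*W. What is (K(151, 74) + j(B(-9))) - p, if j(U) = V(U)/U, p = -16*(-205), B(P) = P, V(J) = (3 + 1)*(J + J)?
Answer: 7902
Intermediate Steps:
V(J) = 8*J (V(J) = 4*(2*J) = 8*J)
K(x, W) = W*x
p = 3280
j(U) = 8 (j(U) = (8*U)/U = 8)
(K(151, 74) + j(B(-9))) - p = (74*151 + 8) - 1*3280 = (11174 + 8) - 3280 = 11182 - 3280 = 7902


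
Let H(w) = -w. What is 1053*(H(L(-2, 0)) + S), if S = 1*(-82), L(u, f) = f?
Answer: -86346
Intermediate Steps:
S = -82
1053*(H(L(-2, 0)) + S) = 1053*(-1*0 - 82) = 1053*(0 - 82) = 1053*(-82) = -86346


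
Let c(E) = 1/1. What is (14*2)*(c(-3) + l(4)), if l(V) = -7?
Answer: -168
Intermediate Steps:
c(E) = 1
(14*2)*(c(-3) + l(4)) = (14*2)*(1 - 7) = 28*(-6) = -168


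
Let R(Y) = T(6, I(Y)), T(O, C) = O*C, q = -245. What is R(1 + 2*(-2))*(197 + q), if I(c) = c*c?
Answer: -2592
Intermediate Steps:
I(c) = c²
T(O, C) = C*O
R(Y) = 6*Y² (R(Y) = Y²*6 = 6*Y²)
R(1 + 2*(-2))*(197 + q) = (6*(1 + 2*(-2))²)*(197 - 245) = (6*(1 - 4)²)*(-48) = (6*(-3)²)*(-48) = (6*9)*(-48) = 54*(-48) = -2592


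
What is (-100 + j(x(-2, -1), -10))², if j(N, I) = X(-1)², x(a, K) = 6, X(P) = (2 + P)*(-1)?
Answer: 9801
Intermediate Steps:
X(P) = -2 - P
j(N, I) = 1 (j(N, I) = (-2 - 1*(-1))² = (-2 + 1)² = (-1)² = 1)
(-100 + j(x(-2, -1), -10))² = (-100 + 1)² = (-99)² = 9801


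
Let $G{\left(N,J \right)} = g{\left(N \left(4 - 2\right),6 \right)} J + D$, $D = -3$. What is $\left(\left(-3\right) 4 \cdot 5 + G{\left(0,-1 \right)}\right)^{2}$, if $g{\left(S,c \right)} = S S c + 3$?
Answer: $4356$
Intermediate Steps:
$g{\left(S,c \right)} = 3 + c S^{2}$ ($g{\left(S,c \right)} = S^{2} c + 3 = c S^{2} + 3 = 3 + c S^{2}$)
$G{\left(N,J \right)} = -3 + J \left(3 + 24 N^{2}\right)$ ($G{\left(N,J \right)} = \left(3 + 6 \left(N \left(4 - 2\right)\right)^{2}\right) J - 3 = \left(3 + 6 \left(N 2\right)^{2}\right) J - 3 = \left(3 + 6 \left(2 N\right)^{2}\right) J - 3 = \left(3 + 6 \cdot 4 N^{2}\right) J - 3 = \left(3 + 24 N^{2}\right) J - 3 = J \left(3 + 24 N^{2}\right) - 3 = -3 + J \left(3 + 24 N^{2}\right)$)
$\left(\left(-3\right) 4 \cdot 5 + G{\left(0,-1 \right)}\right)^{2} = \left(\left(-3\right) 4 \cdot 5 - \left(3 + 3 \left(1 + 8 \cdot 0^{2}\right)\right)\right)^{2} = \left(\left(-12\right) 5 - \left(3 + 3 \left(1 + 8 \cdot 0\right)\right)\right)^{2} = \left(-60 - \left(3 + 3 \left(1 + 0\right)\right)\right)^{2} = \left(-60 - \left(3 + 3 \cdot 1\right)\right)^{2} = \left(-60 - 6\right)^{2} = \left(-66\right)^{2} = 4356$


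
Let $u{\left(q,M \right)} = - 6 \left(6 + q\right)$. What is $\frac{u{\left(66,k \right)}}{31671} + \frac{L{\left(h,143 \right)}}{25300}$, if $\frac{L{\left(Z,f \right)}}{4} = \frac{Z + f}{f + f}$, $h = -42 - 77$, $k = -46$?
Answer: $- \frac{628588}{46128225} \approx -0.013627$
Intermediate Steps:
$h = -119$
$L{\left(Z,f \right)} = \frac{2 \left(Z + f\right)}{f}$ ($L{\left(Z,f \right)} = 4 \frac{Z + f}{f + f} = 4 \frac{Z + f}{2 f} = \frac{2 \left(Z + f\right)}{f}$)
$u{\left(q,M \right)} = -36 - 6 q$
$\frac{u{\left(66,k \right)}}{31671} + \frac{L{\left(h,143 \right)}}{25300} = \frac{-36 - 396}{31671} + \frac{2 + 2 \left(-119\right) \frac{1}{143}}{25300} = \left(-36 - 396\right) \frac{1}{31671} + \left(2 + 2 \left(-119\right) \frac{1}{143}\right) \frac{1}{25300} = \left(-432\right) \frac{1}{31671} + \left(2 - \frac{238}{143}\right) \frac{1}{25300} = - \frac{16}{1173} + \frac{48}{143} \cdot \frac{1}{25300} = - \frac{16}{1173} + \frac{12}{904475} = - \frac{628588}{46128225}$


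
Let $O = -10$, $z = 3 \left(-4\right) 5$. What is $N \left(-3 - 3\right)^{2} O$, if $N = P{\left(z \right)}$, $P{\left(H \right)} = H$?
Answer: $21600$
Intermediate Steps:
$z = -60$ ($z = \left(-12\right) 5 = -60$)
$N = -60$
$N \left(-3 - 3\right)^{2} O = - 60 \left(-3 - 3\right)^{2} \left(-10\right) = - 60 \left(-6\right)^{2} \left(-10\right) = \left(-60\right) 36 \left(-10\right) = \left(-2160\right) \left(-10\right) = 21600$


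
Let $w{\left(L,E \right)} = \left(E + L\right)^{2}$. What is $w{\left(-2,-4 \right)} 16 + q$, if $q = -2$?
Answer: $574$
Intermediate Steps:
$w{\left(-2,-4 \right)} 16 + q = \left(-4 - 2\right)^{2} \cdot 16 - 2 = \left(-6\right)^{2} \cdot 16 - 2 = 36 \cdot 16 - 2 = 576 - 2 = 574$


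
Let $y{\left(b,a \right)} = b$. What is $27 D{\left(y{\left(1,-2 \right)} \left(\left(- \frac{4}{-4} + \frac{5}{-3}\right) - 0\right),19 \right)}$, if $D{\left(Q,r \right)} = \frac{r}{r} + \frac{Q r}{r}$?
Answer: $9$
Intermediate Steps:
$D{\left(Q,r \right)} = 1 + Q$
$27 D{\left(y{\left(1,-2 \right)} \left(\left(- \frac{4}{-4} + \frac{5}{-3}\right) - 0\right),19 \right)} = 27 \left(1 + 1 \left(\left(- \frac{4}{-4} + \frac{5}{-3}\right) - 0\right)\right) = 27 \left(1 + 1 \left(\left(\left(-4\right) \left(- \frac{1}{4}\right) + 5 \left(- \frac{1}{3}\right)\right) + 0\right)\right) = 27 \left(1 + 1 \left(\left(1 - \frac{5}{3}\right) + 0\right)\right) = 27 \left(1 + 1 \left(- \frac{2}{3} + 0\right)\right) = 27 \left(1 + 1 \left(- \frac{2}{3}\right)\right) = 27 \left(1 - \frac{2}{3}\right) = 27 \cdot \frac{1}{3} = 9$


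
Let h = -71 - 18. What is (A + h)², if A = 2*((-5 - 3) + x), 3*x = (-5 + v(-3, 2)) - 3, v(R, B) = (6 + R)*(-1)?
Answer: 113569/9 ≈ 12619.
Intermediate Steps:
v(R, B) = -6 - R
x = -11/3 (x = ((-5 + (-6 - 1*(-3))) - 3)/3 = ((-5 + (-6 + 3)) - 3)/3 = ((-5 - 3) - 3)/3 = (-8 - 3)/3 = (⅓)*(-11) = -11/3 ≈ -3.6667)
h = -89
A = -70/3 (A = 2*((-5 - 3) - 11/3) = 2*(-8 - 11/3) = 2*(-35/3) = -70/3 ≈ -23.333)
(A + h)² = (-70/3 - 89)² = (-337/3)² = 113569/9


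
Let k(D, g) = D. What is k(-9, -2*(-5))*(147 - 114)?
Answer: -297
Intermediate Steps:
k(-9, -2*(-5))*(147 - 114) = -9*(147 - 114) = -9*33 = -297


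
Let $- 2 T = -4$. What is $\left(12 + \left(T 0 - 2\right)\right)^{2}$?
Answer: $100$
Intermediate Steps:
$T = 2$ ($T = \left(- \frac{1}{2}\right) \left(-4\right) = 2$)
$\left(12 + \left(T 0 - 2\right)\right)^{2} = \left(12 + \left(2 \cdot 0 - 2\right)\right)^{2} = \left(12 + \left(0 - 2\right)\right)^{2} = \left(12 - 2\right)^{2} = 10^{2} = 100$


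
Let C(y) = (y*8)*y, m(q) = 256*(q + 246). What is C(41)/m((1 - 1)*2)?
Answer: 41/192 ≈ 0.21354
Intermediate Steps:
m(q) = 62976 + 256*q (m(q) = 256*(246 + q) = 62976 + 256*q)
C(y) = 8*y² (C(y) = (8*y)*y = 8*y²)
C(41)/m((1 - 1)*2) = (8*41²)/(62976 + 256*((1 - 1)*2)) = (8*1681)/(62976 + 256*(0*2)) = 13448/(62976 + 256*0) = 13448/(62976 + 0) = 13448/62976 = 13448*(1/62976) = 41/192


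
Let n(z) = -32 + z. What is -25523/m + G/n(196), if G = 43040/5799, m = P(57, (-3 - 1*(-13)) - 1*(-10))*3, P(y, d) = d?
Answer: -674186373/1585060 ≈ -425.34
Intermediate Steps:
m = 60 (m = ((-3 - 1*(-13)) - 1*(-10))*3 = ((-3 + 13) + 10)*3 = (10 + 10)*3 = 20*3 = 60)
G = 43040/5799 (G = 43040*(1/5799) = 43040/5799 ≈ 7.4220)
-25523/m + G/n(196) = -25523/60 + 43040/(5799*(-32 + 196)) = -25523*1/60 + (43040/5799)/164 = -25523/60 + (43040/5799)*(1/164) = -25523/60 + 10760/237759 = -674186373/1585060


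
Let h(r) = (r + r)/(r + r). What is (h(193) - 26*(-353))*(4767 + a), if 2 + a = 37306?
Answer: 386169709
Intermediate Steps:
a = 37304 (a = -2 + 37306 = 37304)
h(r) = 1 (h(r) = (2*r)/((2*r)) = (2*r)*(1/(2*r)) = 1)
(h(193) - 26*(-353))*(4767 + a) = (1 - 26*(-353))*(4767 + 37304) = (1 + 9178)*42071 = 9179*42071 = 386169709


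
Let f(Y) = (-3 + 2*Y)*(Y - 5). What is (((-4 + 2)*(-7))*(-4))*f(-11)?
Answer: -22400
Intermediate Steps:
f(Y) = (-5 + Y)*(-3 + 2*Y) (f(Y) = (-3 + 2*Y)*(-5 + Y) = (-5 + Y)*(-3 + 2*Y))
(((-4 + 2)*(-7))*(-4))*f(-11) = (((-4 + 2)*(-7))*(-4))*(15 - 13*(-11) + 2*(-11)²) = (-2*(-7)*(-4))*(15 + 143 + 2*121) = (14*(-4))*(15 + 143 + 242) = -56*400 = -22400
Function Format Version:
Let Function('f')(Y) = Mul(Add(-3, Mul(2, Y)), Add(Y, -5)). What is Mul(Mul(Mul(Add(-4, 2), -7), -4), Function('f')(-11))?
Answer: -22400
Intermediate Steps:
Function('f')(Y) = Mul(Add(-5, Y), Add(-3, Mul(2, Y))) (Function('f')(Y) = Mul(Add(-3, Mul(2, Y)), Add(-5, Y)) = Mul(Add(-5, Y), Add(-3, Mul(2, Y))))
Mul(Mul(Mul(Add(-4, 2), -7), -4), Function('f')(-11)) = Mul(Mul(Mul(Add(-4, 2), -7), -4), Add(15, Mul(-13, -11), Mul(2, Pow(-11, 2)))) = Mul(Mul(Mul(-2, -7), -4), Add(15, 143, Mul(2, 121))) = Mul(Mul(14, -4), Add(15, 143, 242)) = Mul(-56, 400) = -22400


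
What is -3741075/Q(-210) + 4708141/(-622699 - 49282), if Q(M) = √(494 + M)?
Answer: -4708141/671981 - 3741075*√71/142 ≈ -2.2200e+5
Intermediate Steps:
-3741075/Q(-210) + 4708141/(-622699 - 49282) = -3741075/√(494 - 210) + 4708141/(-622699 - 49282) = -3741075*√71/142 + 4708141/(-671981) = -3741075*√71/142 + 4708141*(-1/671981) = -3741075*√71/142 - 4708141/671981 = -4708141/671981 - 3741075*√71/142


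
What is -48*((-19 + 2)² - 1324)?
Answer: 49680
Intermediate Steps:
-48*((-19 + 2)² - 1324) = -48*((-17)² - 1324) = -48*(289 - 1324) = -48*(-1035) = 49680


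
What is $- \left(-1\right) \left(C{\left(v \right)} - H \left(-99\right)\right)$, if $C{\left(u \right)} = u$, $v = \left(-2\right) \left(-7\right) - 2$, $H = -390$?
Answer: $-38598$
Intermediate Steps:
$v = 12$ ($v = 14 - 2 = 12$)
$- \left(-1\right) \left(C{\left(v \right)} - H \left(-99\right)\right) = - \left(-1\right) \left(12 - \left(-390\right) \left(-99\right)\right) = - \left(-1\right) \left(12 - 38610\right) = - \left(-1\right) \left(-38598\right) = \left(-1\right) 38598 = -38598$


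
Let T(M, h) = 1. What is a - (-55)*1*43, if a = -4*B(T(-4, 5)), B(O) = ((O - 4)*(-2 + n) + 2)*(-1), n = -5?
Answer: 2457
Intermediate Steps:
B(O) = -30 + 7*O (B(O) = ((O - 4)*(-2 - 5) + 2)*(-1) = ((-4 + O)*(-7) + 2)*(-1) = ((28 - 7*O) + 2)*(-1) = (30 - 7*O)*(-1) = -30 + 7*O)
a = 92 (a = -4*(-30 + 7*1) = -4*(-30 + 7) = -4*(-23) = 92)
a - (-55)*1*43 = 92 - (-55)*1*43 = 92 - (-55)*43 = 92 - 1*(-2365) = 92 + 2365 = 2457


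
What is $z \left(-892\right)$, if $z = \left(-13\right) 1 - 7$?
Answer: $17840$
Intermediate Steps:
$z = -20$ ($z = -13 - 7 = -20$)
$z \left(-892\right) = \left(-20\right) \left(-892\right) = 17840$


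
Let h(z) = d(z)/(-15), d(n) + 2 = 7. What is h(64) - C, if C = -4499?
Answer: 13496/3 ≈ 4498.7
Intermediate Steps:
d(n) = 5 (d(n) = -2 + 7 = 5)
h(z) = -⅓ (h(z) = 5/(-15) = 5*(-1/15) = -⅓)
h(64) - C = -⅓ - 1*(-4499) = -⅓ + 4499 = 13496/3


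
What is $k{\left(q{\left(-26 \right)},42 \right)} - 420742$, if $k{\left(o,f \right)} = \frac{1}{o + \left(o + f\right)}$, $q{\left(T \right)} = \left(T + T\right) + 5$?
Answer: $- \frac{21878585}{52} \approx -4.2074 \cdot 10^{5}$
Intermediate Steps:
$q{\left(T \right)} = 5 + 2 T$ ($q{\left(T \right)} = 2 T + 5 = 5 + 2 T$)
$k{\left(o,f \right)} = \frac{1}{f + 2 o}$ ($k{\left(o,f \right)} = \frac{1}{o + \left(f + o\right)} = \frac{1}{f + 2 o}$)
$k{\left(q{\left(-26 \right)},42 \right)} - 420742 = \frac{1}{42 + 2 \left(5 + 2 \left(-26\right)\right)} - 420742 = \frac{1}{42 + 2 \left(5 - 52\right)} - 420742 = \frac{1}{42 + 2 \left(-47\right)} - 420742 = \frac{1}{42 - 94} - 420742 = \frac{1}{-52} - 420742 = - \frac{1}{52} - 420742 = - \frac{21878585}{52}$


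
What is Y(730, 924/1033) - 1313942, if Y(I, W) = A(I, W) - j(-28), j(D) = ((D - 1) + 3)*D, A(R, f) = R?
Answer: -1313940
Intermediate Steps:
j(D) = D*(2 + D) (j(D) = ((-1 + D) + 3)*D = (2 + D)*D = D*(2 + D))
Y(I, W) = -728 + I (Y(I, W) = I - (-28)*(2 - 28) = I - (-28)*(-26) = I - 1*728 = I - 728 = -728 + I)
Y(730, 924/1033) - 1313942 = (-728 + 730) - 1313942 = 2 - 1313942 = -1313940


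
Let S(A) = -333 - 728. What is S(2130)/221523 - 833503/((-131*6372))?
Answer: 61251478139/61637445612 ≈ 0.99374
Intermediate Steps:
S(A) = -1061
S(2130)/221523 - 833503/((-131*6372)) = -1061/221523 - 833503/((-131*6372)) = -1061*1/221523 - 833503/(-834732) = -1061/221523 - 833503*(-1/834732) = -1061/221523 + 833503/834732 = 61251478139/61637445612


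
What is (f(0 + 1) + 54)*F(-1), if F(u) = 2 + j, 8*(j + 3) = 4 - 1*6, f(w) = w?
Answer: -275/4 ≈ -68.750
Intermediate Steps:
j = -13/4 (j = -3 + (4 - 1*6)/8 = -3 + (4 - 6)/8 = -3 + (⅛)*(-2) = -3 - ¼ = -13/4 ≈ -3.2500)
F(u) = -5/4 (F(u) = 2 - 13/4 = -5/4)
(f(0 + 1) + 54)*F(-1) = ((0 + 1) + 54)*(-5/4) = (1 + 54)*(-5/4) = 55*(-5/4) = -275/4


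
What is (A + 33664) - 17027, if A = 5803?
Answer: 22440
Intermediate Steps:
(A + 33664) - 17027 = (5803 + 33664) - 17027 = 39467 - 17027 = 22440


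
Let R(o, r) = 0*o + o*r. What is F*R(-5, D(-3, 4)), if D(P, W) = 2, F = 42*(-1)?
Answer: 420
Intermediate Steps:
F = -42
R(o, r) = o*r (R(o, r) = 0 + o*r = o*r)
F*R(-5, D(-3, 4)) = -(-210)*2 = -42*(-10) = 420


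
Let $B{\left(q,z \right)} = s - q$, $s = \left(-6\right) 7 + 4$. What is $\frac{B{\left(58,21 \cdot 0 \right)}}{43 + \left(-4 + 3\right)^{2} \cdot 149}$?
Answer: $- \frac{1}{2} \approx -0.5$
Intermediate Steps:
$s = -38$ ($s = -42 + 4 = -38$)
$B{\left(q,z \right)} = -38 - q$
$\frac{B{\left(58,21 \cdot 0 \right)}}{43 + \left(-4 + 3\right)^{2} \cdot 149} = \frac{-38 - 58}{43 + \left(-4 + 3\right)^{2} \cdot 149} = \frac{-38 - 58}{43 + \left(-1\right)^{2} \cdot 149} = - \frac{96}{43 + 1 \cdot 149} = - \frac{96}{43 + 149} = - \frac{96}{192} = \left(-96\right) \frac{1}{192} = - \frac{1}{2}$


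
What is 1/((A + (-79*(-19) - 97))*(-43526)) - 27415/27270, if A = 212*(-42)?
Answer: -298316321591/296738505000 ≈ -1.0053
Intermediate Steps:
A = -8904
1/((A + (-79*(-19) - 97))*(-43526)) - 27415/27270 = 1/(-8904 + (-79*(-19) - 97)*(-43526)) - 27415/27270 = -1/43526/(-8904 + (1501 - 97)) - 27415*1/27270 = -1/43526/(-8904 + 1404) - 5483/5454 = -1/43526/(-7500) - 5483/5454 = -1/7500*(-1/43526) - 5483/5454 = 1/326445000 - 5483/5454 = -298316321591/296738505000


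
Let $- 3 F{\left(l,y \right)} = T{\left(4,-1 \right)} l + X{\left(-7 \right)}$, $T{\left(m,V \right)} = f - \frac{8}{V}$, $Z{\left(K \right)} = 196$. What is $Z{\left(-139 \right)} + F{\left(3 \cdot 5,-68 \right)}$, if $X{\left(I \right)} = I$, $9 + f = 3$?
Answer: $\frac{565}{3} \approx 188.33$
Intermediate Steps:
$f = -6$ ($f = -9 + 3 = -6$)
$T{\left(m,V \right)} = -6 - \frac{8}{V}$
$F{\left(l,y \right)} = \frac{7}{3} - \frac{2 l}{3}$ ($F{\left(l,y \right)} = - \frac{\left(-6 - \frac{8}{-1}\right) l - 7}{3} = - \frac{\left(-6 - -8\right) l - 7}{3} = - \frac{\left(-6 + 8\right) l - 7}{3} = - \frac{2 l - 7}{3} = - \frac{-7 + 2 l}{3} = \frac{7}{3} - \frac{2 l}{3}$)
$Z{\left(-139 \right)} + F{\left(3 \cdot 5,-68 \right)} = 196 + \left(\frac{7}{3} - \frac{2 \cdot 3 \cdot 5}{3}\right) = 196 + \left(\frac{7}{3} - 10\right) = 196 - \frac{23}{3} = \frac{565}{3}$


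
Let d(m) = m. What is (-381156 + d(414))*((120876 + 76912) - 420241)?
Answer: 84697200126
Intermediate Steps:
(-381156 + d(414))*((120876 + 76912) - 420241) = (-381156 + 414)*((120876 + 76912) - 420241) = -380742*(197788 - 420241) = -380742*(-222453) = 84697200126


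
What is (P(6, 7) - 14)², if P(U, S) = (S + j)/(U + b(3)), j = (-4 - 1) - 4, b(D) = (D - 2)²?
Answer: 10000/49 ≈ 204.08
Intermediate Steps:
b(D) = (-2 + D)²
j = -9 (j = -5 - 4 = -9)
P(U, S) = (-9 + S)/(1 + U) (P(U, S) = (S - 9)/(U + (-2 + 3)²) = (-9 + S)/(U + 1²) = (-9 + S)/(U + 1) = (-9 + S)/(1 + U))
(P(6, 7) - 14)² = ((-9 + 7)/(1 + 6) - 14)² = (-2/7 - 14)² = (-100/7)² = 10000/49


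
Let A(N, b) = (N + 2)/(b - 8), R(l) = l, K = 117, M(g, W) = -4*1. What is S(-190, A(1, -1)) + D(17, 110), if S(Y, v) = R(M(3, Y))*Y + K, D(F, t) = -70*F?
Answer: -313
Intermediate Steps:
M(g, W) = -4
A(N, b) = (2 + N)/(-8 + b)
S(Y, v) = 117 - 4*Y (S(Y, v) = -4*Y + 117 = 117 - 4*Y)
S(-190, A(1, -1)) + D(17, 110) = (117 - 4*(-190)) - 70*17 = (117 + 760) - 1190 = 877 - 1190 = -313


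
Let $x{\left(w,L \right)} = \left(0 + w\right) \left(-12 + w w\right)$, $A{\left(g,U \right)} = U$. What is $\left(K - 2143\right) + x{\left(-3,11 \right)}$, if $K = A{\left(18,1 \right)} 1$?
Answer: $-2133$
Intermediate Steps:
$x{\left(w,L \right)} = w \left(-12 + w^{2}\right)$
$K = 1$ ($K = 1 \cdot 1 = 1$)
$\left(K - 2143\right) + x{\left(-3,11 \right)} = \left(1 - 2143\right) - 3 \left(-12 + \left(-3\right)^{2}\right) = -2142 - 3 \left(-12 + 9\right) = -2142 - -9 = -2142 + 9 = -2133$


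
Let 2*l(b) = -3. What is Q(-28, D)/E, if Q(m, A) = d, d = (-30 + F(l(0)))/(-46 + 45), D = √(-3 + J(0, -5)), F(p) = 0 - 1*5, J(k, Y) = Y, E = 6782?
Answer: 35/6782 ≈ 0.0051607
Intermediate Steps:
l(b) = -3/2 (l(b) = (½)*(-3) = -3/2)
F(p) = -5 (F(p) = 0 - 5 = -5)
D = 2*I*√2 (D = √(-3 - 5) = √(-8) = 2*I*√2 ≈ 2.8284*I)
d = 35 (d = (-30 - 5)/(-46 + 45) = -35/(-1) = -35*(-1) = 35)
Q(m, A) = 35
Q(-28, D)/E = 35/6782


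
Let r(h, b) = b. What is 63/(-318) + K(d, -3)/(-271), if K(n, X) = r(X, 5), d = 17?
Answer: -6221/28726 ≈ -0.21656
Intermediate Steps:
K(n, X) = 5
63/(-318) + K(d, -3)/(-271) = 63/(-318) + 5/(-271) = 63*(-1/318) + 5*(-1/271) = -21/106 - 5/271 = -6221/28726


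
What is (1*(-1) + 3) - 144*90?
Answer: -12958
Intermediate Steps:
(1*(-1) + 3) - 144*90 = (-1 + 3) - 12960 = 2 - 12960 = -12958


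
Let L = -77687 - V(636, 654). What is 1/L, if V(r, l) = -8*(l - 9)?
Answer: -1/72527 ≈ -1.3788e-5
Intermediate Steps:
V(r, l) = 72 - 8*l (V(r, l) = -8*(-9 + l) = 72 - 8*l)
L = -72527 (L = -77687 - (72 - 8*654) = -77687 - (72 - 5232) = -77687 - 1*(-5160) = -77687 + 5160 = -72527)
1/L = 1/(-72527) = -1/72527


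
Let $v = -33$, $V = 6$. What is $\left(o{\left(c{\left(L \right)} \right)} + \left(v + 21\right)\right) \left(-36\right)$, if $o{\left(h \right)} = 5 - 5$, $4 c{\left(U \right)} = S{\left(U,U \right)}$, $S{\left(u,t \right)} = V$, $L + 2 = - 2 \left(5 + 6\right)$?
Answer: $432$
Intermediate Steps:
$L = -24$ ($L = -2 - 2 \left(5 + 6\right) = -2 - 22 = -24$)
$S{\left(u,t \right)} = 6$
$c{\left(U \right)} = \frac{3}{2}$ ($c{\left(U \right)} = \frac{1}{4} \cdot 6 = \frac{3}{2}$)
$o{\left(h \right)} = 0$
$\left(o{\left(c{\left(L \right)} \right)} + \left(v + 21\right)\right) \left(-36\right) = \left(0 + \left(-33 + 21\right)\right) \left(-36\right) = \left(0 - 12\right) \left(-36\right) = \left(-12\right) \left(-36\right) = 432$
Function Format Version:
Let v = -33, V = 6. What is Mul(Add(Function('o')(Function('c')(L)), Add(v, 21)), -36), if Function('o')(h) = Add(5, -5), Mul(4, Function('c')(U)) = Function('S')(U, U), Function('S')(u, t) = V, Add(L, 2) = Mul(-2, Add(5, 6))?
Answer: 432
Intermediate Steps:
L = -24 (L = Add(-2, Mul(-2, Add(5, 6))) = Add(-2, Mul(-2, 11)) = Add(-2, -22) = -24)
Function('S')(u, t) = 6
Function('c')(U) = Rational(3, 2) (Function('c')(U) = Mul(Rational(1, 4), 6) = Rational(3, 2))
Function('o')(h) = 0
Mul(Add(Function('o')(Function('c')(L)), Add(v, 21)), -36) = Mul(Add(0, Add(-33, 21)), -36) = Mul(Add(0, -12), -36) = Mul(-12, -36) = 432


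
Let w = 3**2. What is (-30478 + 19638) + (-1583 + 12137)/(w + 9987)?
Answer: -18057681/1666 ≈ -10839.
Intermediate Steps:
w = 9
(-30478 + 19638) + (-1583 + 12137)/(w + 9987) = (-30478 + 19638) + (-1583 + 12137)/(9 + 9987) = -10840 + 10554/9996 = -10840 + 10554*(1/9996) = -10840 + 1759/1666 = -18057681/1666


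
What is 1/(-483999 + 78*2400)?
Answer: -1/296799 ≈ -3.3693e-6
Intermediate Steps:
1/(-483999 + 78*2400) = 1/(-483999 + 187200) = 1/(-296799) = -1/296799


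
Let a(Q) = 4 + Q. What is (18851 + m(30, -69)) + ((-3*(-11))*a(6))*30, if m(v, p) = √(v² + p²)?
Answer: 28751 + 3*√629 ≈ 28826.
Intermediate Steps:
m(v, p) = √(p² + v²)
(18851 + m(30, -69)) + ((-3*(-11))*a(6))*30 = (18851 + √((-69)² + 30²)) + ((-3*(-11))*(4 + 6))*30 = (18851 + √(4761 + 900)) + (33*10)*30 = (18851 + √5661) + 330*30 = (18851 + 3*√629) + 9900 = 28751 + 3*√629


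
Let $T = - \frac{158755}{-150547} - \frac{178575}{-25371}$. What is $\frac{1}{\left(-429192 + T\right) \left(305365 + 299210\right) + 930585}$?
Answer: $- \frac{424391993}{110118233870067375045} \approx -3.854 \cdot 10^{-12}$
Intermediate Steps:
$T = \frac{10303901210}{1273175979}$ ($T = \left(-158755\right) \left(- \frac{1}{150547}\right) - - \frac{59525}{8457} = \frac{158755}{150547} + \frac{59525}{8457} = \frac{10303901210}{1273175979} \approx 8.0931$)
$\frac{1}{\left(-429192 + T\right) \left(305365 + 299210\right) + 930585} = \frac{1}{\left(-429192 + \frac{10303901210}{1273175979}\right) \left(305365 + 299210\right) + 930585} = \frac{1}{\left(- \frac{546426640877758}{1273175979}\right) 604575 + 930585} = \frac{1}{- \frac{110118628802890180950}{424391993} + 930585} = \frac{1}{- \frac{110118233870067375045}{424391993}} = - \frac{424391993}{110118233870067375045}$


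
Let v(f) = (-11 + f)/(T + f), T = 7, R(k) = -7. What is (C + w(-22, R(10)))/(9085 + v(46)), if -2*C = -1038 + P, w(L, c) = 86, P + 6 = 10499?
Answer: -491999/963080 ≈ -0.51086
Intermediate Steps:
P = 10493 (P = -6 + 10499 = 10493)
C = -9455/2 (C = -(-1038 + 10493)/2 = -½*9455 = -9455/2 ≈ -4727.5)
v(f) = (-11 + f)/(7 + f)
(C + w(-22, R(10)))/(9085 + v(46)) = (-9455/2 + 86)/(9085 + (-11 + 46)/(7 + 46)) = -9283/(2*(9085 + 35/53)) = -9283/(2*481540/53) = -9283/2*53/481540 = -491999/963080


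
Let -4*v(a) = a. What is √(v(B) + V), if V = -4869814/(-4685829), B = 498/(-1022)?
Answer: √26627987092500041703/4788917238 ≈ 1.0775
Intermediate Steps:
B = -249/511 (B = 498*(-1/1022) = -249/511 ≈ -0.48728)
v(a) = -a/4
V = 4869814/4685829 (V = -4869814*(-1/4685829) = 4869814/4685829 ≈ 1.0393)
√(v(B) + V) = √(-¼*(-249/511) + 4869814/4685829) = √(249/2044 + 4869814/4685829) = √(11120671237/9577834476) = √26627987092500041703/4788917238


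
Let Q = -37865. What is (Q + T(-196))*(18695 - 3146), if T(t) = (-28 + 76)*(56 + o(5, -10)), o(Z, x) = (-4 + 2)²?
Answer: -543981765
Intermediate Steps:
o(Z, x) = 4 (o(Z, x) = (-2)² = 4)
T(t) = 2880 (T(t) = (-28 + 76)*(56 + 4) = 48*60 = 2880)
(Q + T(-196))*(18695 - 3146) = (-37865 + 2880)*(18695 - 3146) = -34985*15549 = -543981765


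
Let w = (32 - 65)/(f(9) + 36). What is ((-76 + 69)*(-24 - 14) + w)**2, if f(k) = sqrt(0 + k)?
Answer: 11881809/169 ≈ 70307.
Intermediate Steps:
f(k) = sqrt(k)
w = -11/13 (w = (32 - 65)/(sqrt(9) + 36) = -33/(3 + 36) = -33/39 = -33*1/39 = -11/13 ≈ -0.84615)
((-76 + 69)*(-24 - 14) + w)**2 = ((-76 + 69)*(-24 - 14) - 11/13)**2 = (-7*(-38) - 11/13)**2 = (266 - 11/13)**2 = (3447/13)**2 = 11881809/169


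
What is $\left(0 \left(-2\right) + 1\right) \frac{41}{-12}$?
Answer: $- \frac{41}{12} \approx -3.4167$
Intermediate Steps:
$\left(0 \left(-2\right) + 1\right) \frac{41}{-12} = \left(0 + 1\right) 41 \left(- \frac{1}{12}\right) = 1 \left(- \frac{41}{12}\right) = - \frac{41}{12}$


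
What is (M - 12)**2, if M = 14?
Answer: 4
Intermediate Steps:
(M - 12)**2 = (14 - 12)**2 = 2**2 = 4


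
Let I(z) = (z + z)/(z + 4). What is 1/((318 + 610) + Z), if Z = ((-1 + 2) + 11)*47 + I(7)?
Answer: 11/16426 ≈ 0.00066967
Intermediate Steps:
I(z) = 2*z/(4 + z) (I(z) = (2*z)/(4 + z) = 2*z/(4 + z))
Z = 6218/11 (Z = ((-1 + 2) + 11)*47 + 2*7/(4 + 7) = (1 + 11)*47 + 2*7/11 = 12*47 + 2*7*(1/11) = 564 + 14/11 = 6218/11 ≈ 565.27)
1/((318 + 610) + Z) = 1/((318 + 610) + 6218/11) = 1/(928 + 6218/11) = 1/(16426/11) = 11/16426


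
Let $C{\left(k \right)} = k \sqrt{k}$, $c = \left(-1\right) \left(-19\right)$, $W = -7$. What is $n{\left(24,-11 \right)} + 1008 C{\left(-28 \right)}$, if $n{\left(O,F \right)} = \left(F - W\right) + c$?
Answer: $15 - 56448 i \sqrt{7} \approx 15.0 - 1.4935 \cdot 10^{5} i$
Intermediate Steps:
$c = 19$
$n{\left(O,F \right)} = 26 + F$ ($n{\left(O,F \right)} = \left(F - -7\right) + 19 = \left(F + 7\right) + 19 = \left(7 + F\right) + 19 = 26 + F$)
$C{\left(k \right)} = k^{\frac{3}{2}}$
$n{\left(24,-11 \right)} + 1008 C{\left(-28 \right)} = \left(26 - 11\right) + 1008 \left(-28\right)^{\frac{3}{2}} = 15 + 1008 \left(- 56 i \sqrt{7}\right) = 15 - 56448 i \sqrt{7}$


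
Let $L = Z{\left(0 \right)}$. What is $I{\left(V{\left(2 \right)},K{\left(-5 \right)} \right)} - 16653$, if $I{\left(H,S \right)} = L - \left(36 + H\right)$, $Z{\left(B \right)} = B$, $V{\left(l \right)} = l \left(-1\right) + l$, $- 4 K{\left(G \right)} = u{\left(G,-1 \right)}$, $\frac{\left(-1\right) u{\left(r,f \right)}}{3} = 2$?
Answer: $-16689$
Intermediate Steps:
$u{\left(r,f \right)} = -6$ ($u{\left(r,f \right)} = \left(-3\right) 2 = -6$)
$K{\left(G \right)} = \frac{3}{2}$ ($K{\left(G \right)} = \left(- \frac{1}{4}\right) \left(-6\right) = \frac{3}{2}$)
$V{\left(l \right)} = 0$ ($V{\left(l \right)} = - l + l = 0$)
$L = 0$
$I{\left(H,S \right)} = -36 - H$ ($I{\left(H,S \right)} = 0 - \left(36 + H\right) = -36 - H$)
$I{\left(V{\left(2 \right)},K{\left(-5 \right)} \right)} - 16653 = \left(-36 - 0\right) - 16653 = \left(-36 + 0\right) - 16653 = -36 - 16653 = -16689$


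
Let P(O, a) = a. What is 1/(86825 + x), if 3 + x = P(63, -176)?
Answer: 1/86646 ≈ 1.1541e-5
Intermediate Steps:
x = -179 (x = -3 - 176 = -179)
1/(86825 + x) = 1/(86825 - 179) = 1/86646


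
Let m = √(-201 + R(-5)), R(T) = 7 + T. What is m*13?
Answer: 13*I*√199 ≈ 183.39*I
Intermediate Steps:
m = I*√199 (m = √(-201 + (7 - 5)) = √(-201 + 2) = √(-199) = I*√199 ≈ 14.107*I)
m*13 = (I*√199)*13 = 13*I*√199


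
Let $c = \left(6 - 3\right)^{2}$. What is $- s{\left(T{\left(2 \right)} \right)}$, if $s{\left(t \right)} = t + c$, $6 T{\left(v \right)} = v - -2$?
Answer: $- \frac{29}{3} \approx -9.6667$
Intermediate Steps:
$T{\left(v \right)} = \frac{1}{3} + \frac{v}{6}$ ($T{\left(v \right)} = \frac{v - -2}{6} = \frac{v + 2}{6} = \frac{2 + v}{6} = \frac{1}{3} + \frac{v}{6}$)
$c = 9$ ($c = 3^{2} = 9$)
$s{\left(t \right)} = 9 + t$ ($s{\left(t \right)} = t + 9 = 9 + t$)
$- s{\left(T{\left(2 \right)} \right)} = - (9 + \left(\frac{1}{3} + \frac{1}{6} \cdot 2\right)) = - (9 + \left(\frac{1}{3} + \frac{1}{3}\right)) = - (9 + \frac{2}{3}) = \left(-1\right) \frac{29}{3} = - \frac{29}{3}$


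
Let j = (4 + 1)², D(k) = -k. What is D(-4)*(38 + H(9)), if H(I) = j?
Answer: 252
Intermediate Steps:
j = 25 (j = 5² = 25)
H(I) = 25
D(-4)*(38 + H(9)) = (-1*(-4))*(38 + 25) = 4*63 = 252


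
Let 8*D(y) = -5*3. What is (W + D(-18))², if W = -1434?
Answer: 131951169/64 ≈ 2.0617e+6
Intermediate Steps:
D(y) = -15/8 (D(y) = (-5*3)/8 = (⅛)*(-15) = -15/8)
(W + D(-18))² = (-1434 - 15/8)² = (-11487/8)² = 131951169/64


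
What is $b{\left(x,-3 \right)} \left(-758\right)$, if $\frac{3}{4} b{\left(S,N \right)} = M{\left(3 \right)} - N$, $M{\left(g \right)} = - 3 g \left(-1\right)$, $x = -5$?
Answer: $-12128$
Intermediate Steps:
$M{\left(g \right)} = 3 g$
$b{\left(S,N \right)} = 12 - \frac{4 N}{3}$ ($b{\left(S,N \right)} = \frac{4 \left(3 \cdot 3 - N\right)}{3} = \frac{4 \left(9 - N\right)}{3} = 12 - \frac{4 N}{3}$)
$b{\left(x,-3 \right)} \left(-758\right) = \left(12 - -4\right) \left(-758\right) = \left(12 + 4\right) \left(-758\right) = 16 \left(-758\right) = -12128$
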